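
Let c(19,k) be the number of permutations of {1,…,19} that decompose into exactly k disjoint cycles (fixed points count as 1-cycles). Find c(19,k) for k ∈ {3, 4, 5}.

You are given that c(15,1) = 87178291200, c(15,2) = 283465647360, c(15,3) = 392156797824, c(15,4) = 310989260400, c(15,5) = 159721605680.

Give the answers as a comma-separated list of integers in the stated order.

[16] T[16,1]:15*87178291200+0=1307674368000 · T[16,2]:15*283465647360+87178291200=4339163001600 · T[16,3]:15*392156797824+283465647360=6165817614720 · T[16,4]:15*310989260400+392156797824=5056995703824 · T[16,5]:15*159721605680+310989260400=2706813345600
[17] T[17,1]:16*1307674368000+0=20922789888000 · T[17,2]:16*4339163001600+1307674368000=70734282393600 · T[17,3]:16*6165817614720+4339163001600=102992244837120 · T[17,4]:16*5056995703824+6165817614720=87077748875904 · T[17,5]:16*2706813345600+5056995703824=48366009233424
[18] T[18,2]:17*70734282393600+20922789888000=1223405590579200 · T[18,3]:17*102992244837120+70734282393600=1821602444624640 · T[18,4]:17*87077748875904+102992244837120=1583313975727488 · T[18,5]:17*48366009233424+87077748875904=909299905844112
[19] T[19,3]:18*1821602444624640+1223405590579200=34012249593822720 · T[19,4]:18*1583313975727488+1821602444624640=30321254007719424 · T[19,5]:18*909299905844112+1583313975727488=17950712280921504
Read c(19,3) = 34012249593822720, c(19,4) = 30321254007719424, c(19,5) = 17950712280921504.

34012249593822720, 30321254007719424, 17950712280921504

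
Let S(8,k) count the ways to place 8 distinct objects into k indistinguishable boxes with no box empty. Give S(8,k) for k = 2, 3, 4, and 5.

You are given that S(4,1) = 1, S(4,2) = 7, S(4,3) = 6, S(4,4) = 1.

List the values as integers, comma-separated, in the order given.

[5] T[5,1]:1*1+0=1 · T[5,2]:2*7+1=15 · T[5,3]:3*6+7=25 · T[5,4]:4*1+6=10 · T[5,5]:5*0+1=1
[6] T[6,1]:1*1+0=1 · T[6,2]:2*15+1=31 · T[6,3]:3*25+15=90 · T[6,4]:4*10+25=65 · T[6,5]:5*1+10=15
[7] T[7,1]:1*1+0=1 · T[7,2]:2*31+1=63 · T[7,3]:3*90+31=301 · T[7,4]:4*65+90=350 · T[7,5]:5*15+65=140
[8] T[8,2]:2*63+1=127 · T[8,3]:3*301+63=966 · T[8,4]:4*350+301=1701 · T[8,5]:5*140+350=1050
Read S(8,2) = 127, S(8,3) = 966, S(8,4) = 1701, S(8,5) = 1050.

127, 966, 1701, 1050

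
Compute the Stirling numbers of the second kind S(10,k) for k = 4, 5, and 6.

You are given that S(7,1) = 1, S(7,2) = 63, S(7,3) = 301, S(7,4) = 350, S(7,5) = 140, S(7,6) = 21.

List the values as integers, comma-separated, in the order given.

34105, 42525, 22827

[8] T[8,2]:2*63+1=127 · T[8,3]:3*301+63=966 · T[8,4]:4*350+301=1701 · T[8,5]:5*140+350=1050 · T[8,6]:6*21+140=266
[9] T[9,3]:3*966+127=3025 · T[9,4]:4*1701+966=7770 · T[9,5]:5*1050+1701=6951 · T[9,6]:6*266+1050=2646
[10] T[10,4]:4*7770+3025=34105 · T[10,5]:5*6951+7770=42525 · T[10,6]:6*2646+6951=22827
Read S(10,4) = 34105, S(10,5) = 42525, S(10,6) = 22827.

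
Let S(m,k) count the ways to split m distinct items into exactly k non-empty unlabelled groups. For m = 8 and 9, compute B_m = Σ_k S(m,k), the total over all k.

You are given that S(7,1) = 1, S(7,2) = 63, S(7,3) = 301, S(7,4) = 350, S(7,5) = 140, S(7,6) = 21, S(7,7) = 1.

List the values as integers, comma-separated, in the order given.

4140, 21147

[8] T[8,1]:1*1+0=1 · T[8,2]:2*63+1=127 · T[8,3]:3*301+63=966 · T[8,4]:4*350+301=1701 · T[8,5]:5*140+350=1050 · T[8,6]:6*21+140=266 · T[8,7]:7*1+21=28 · T[8,8]:8*0+1=1
[9] T[9,1]:1*1+0=1 · T[9,2]:2*127+1=255 · T[9,3]:3*966+127=3025 · T[9,4]:4*1701+966=7770 · T[9,5]:5*1050+1701=6951 · T[9,6]:6*266+1050=2646 · T[9,7]:7*28+266=462 · T[9,8]:8*1+28=36 · T[9,9]:9*0+1=1
B_8 = ΣS(8,k) = 1+127+966+1701+1050+266+28+1 = 4140
B_9 = ΣS(9,k) = 1+255+3025+7770+6951+2646+462+36+1 = 21147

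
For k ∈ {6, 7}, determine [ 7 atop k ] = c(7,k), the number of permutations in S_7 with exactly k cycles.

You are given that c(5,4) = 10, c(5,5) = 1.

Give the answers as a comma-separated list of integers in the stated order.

[6] T[6,5]:5*1+10=15 · T[6,6]:5*0+1=1
[7] T[7,6]:6*1+15=21 · T[7,7]:6*0+1=1
Read c(7,6) = 21, c(7,7) = 1.

21, 1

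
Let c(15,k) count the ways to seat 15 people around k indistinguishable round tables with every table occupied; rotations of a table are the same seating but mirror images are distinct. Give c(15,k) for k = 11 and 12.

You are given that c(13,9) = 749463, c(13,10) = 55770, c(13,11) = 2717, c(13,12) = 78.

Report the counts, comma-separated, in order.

r14: T_14,10=13×55770+749463=1474473; T_14,11=13×2717+55770=91091; T_14,12=13×78+2717=3731
r15: T_15,11=14×91091+1474473=2749747; T_15,12=14×3731+91091=143325
Read c(15,11) = 2749747, c(15,12) = 143325.

2749747, 143325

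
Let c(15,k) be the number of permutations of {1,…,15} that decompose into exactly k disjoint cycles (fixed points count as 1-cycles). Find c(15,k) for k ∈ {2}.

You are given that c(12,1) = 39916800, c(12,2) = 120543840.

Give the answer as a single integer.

i=13: T(13,1)=0+12·39916800=479001600 | T(13,2)=39916800+12·120543840=1486442880
i=14: T(14,1)=0+13·479001600=6227020800 | T(14,2)=479001600+13·1486442880=19802759040
i=15: T(15,2)=6227020800+14·19802759040=283465647360
Read c(15,2) = 283465647360.

283465647360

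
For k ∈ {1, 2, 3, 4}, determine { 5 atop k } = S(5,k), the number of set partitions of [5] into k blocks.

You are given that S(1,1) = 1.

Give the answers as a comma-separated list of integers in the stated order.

1, 15, 25, 10

[2] T[2,1]:1*1+0=1 · T[2,2]:2*0+1=1
[3] T[3,1]:1*1+0=1 · T[3,2]:2*1+1=3 · T[3,3]:3*0+1=1
[4] T[4,1]:1*1+0=1 · T[4,2]:2*3+1=7 · T[4,3]:3*1+3=6 · T[4,4]:4*0+1=1
[5] T[5,1]:1*1+0=1 · T[5,2]:2*7+1=15 · T[5,3]:3*6+7=25 · T[5,4]:4*1+6=10
Read S(5,1) = 1, S(5,2) = 15, S(5,3) = 25, S(5,4) = 10.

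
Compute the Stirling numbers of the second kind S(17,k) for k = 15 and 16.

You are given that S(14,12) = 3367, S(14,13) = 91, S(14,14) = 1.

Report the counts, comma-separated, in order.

7820, 136

@15  (15,13):91·13+3367→4550, (15,14):1·14+91→105, (15,15):0·15+1→1
@16  (16,14):105·14+4550→6020, (16,15):1·15+105→120, (16,16):0·16+1→1
@17  (17,15):120·15+6020→7820, (17,16):1·16+120→136
Read S(17,15) = 7820, S(17,16) = 136.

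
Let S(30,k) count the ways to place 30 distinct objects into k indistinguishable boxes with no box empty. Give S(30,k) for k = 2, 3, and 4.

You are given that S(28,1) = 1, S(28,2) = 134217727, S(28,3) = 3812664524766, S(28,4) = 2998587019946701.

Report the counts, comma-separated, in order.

@29  (29,1):1·1+0→1, (29,2):134217727·2+1→268435455, (29,3):3812664524766·3+134217727→11438127792025, (29,4):2998587019946701·4+3812664524766→11998160744311570
@30  (30,2):268435455·2+1→536870911, (30,3):11438127792025·3+268435455→34314651811530, (30,4):11998160744311570·4+11438127792025→48004081105038305
Read S(30,2) = 536870911, S(30,3) = 34314651811530, S(30,4) = 48004081105038305.

536870911, 34314651811530, 48004081105038305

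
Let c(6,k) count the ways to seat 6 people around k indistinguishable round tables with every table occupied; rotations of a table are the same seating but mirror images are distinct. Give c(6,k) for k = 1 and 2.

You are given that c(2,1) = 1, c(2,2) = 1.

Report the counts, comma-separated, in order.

120, 274

i=3: T(3,1)=0+2·1=2 | T(3,2)=1+2·1=3
i=4: T(4,1)=0+3·2=6 | T(4,2)=2+3·3=11
i=5: T(5,1)=0+4·6=24 | T(5,2)=6+4·11=50
i=6: T(6,1)=0+5·24=120 | T(6,2)=24+5·50=274
Read c(6,1) = 120, c(6,2) = 274.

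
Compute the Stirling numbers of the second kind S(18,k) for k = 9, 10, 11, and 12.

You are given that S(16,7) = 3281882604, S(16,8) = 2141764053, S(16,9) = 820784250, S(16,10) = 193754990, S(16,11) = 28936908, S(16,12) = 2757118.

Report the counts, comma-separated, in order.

row 17: T[17][8]=8·2141764053+3281882604=20415995028  T[17][9]=9·820784250+2141764053=9528822303  T[17][10]=10·193754990+820784250=2758334150  T[17][11]=11·28936908+193754990=512060978  T[17][12]=12·2757118+28936908=62022324
row 18: T[18][9]=9·9528822303+20415995028=106175395755  T[18][10]=10·2758334150+9528822303=37112163803  T[18][11]=11·512060978+2758334150=8391004908  T[18][12]=12·62022324+512060978=1256328866
Read S(18,9) = 106175395755, S(18,10) = 37112163803, S(18,11) = 8391004908, S(18,12) = 1256328866.

106175395755, 37112163803, 8391004908, 1256328866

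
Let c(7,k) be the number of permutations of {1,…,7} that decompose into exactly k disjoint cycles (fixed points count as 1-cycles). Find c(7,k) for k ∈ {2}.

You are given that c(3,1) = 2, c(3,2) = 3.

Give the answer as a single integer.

r4: T_4,1=3×2+0=6; T_4,2=3×3+2=11
r5: T_5,1=4×6+0=24; T_5,2=4×11+6=50
r6: T_6,1=5×24+0=120; T_6,2=5×50+24=274
r7: T_7,2=6×274+120=1764
Read c(7,2) = 1764.

1764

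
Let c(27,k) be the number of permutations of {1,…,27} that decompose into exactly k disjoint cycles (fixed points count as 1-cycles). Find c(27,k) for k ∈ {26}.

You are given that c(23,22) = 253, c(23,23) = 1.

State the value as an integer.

351

@24  (24,23):1·23+253→276, (24,24):0·23+1→1
@25  (25,24):1·24+276→300, (25,25):0·24+1→1
@26  (26,25):1·25+300→325, (26,26):0·25+1→1
@27  (27,26):1·26+325→351
Read c(27,26) = 351.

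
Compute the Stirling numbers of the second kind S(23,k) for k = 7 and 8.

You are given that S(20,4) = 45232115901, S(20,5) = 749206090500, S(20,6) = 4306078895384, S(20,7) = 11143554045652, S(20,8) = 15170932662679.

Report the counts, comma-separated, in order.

4382641999117305, 9741955019900400

i=21: T(21,5)=45232115901+5·749206090500=3791262568401 | T(21,6)=749206090500+6·4306078895384=26585679462804 | T(21,7)=4306078895384+7·11143554045652=82310957214948 | T(21,8)=11143554045652+8·15170932662679=132511015347084
i=22: T(22,6)=3791262568401+6·26585679462804=163305339345225 | T(22,7)=26585679462804+7·82310957214948=602762379967440 | T(22,8)=82310957214948+8·132511015347084=1142399079991620
i=23: T(23,7)=163305339345225+7·602762379967440=4382641999117305 | T(23,8)=602762379967440+8·1142399079991620=9741955019900400
Read S(23,7) = 4382641999117305, S(23,8) = 9741955019900400.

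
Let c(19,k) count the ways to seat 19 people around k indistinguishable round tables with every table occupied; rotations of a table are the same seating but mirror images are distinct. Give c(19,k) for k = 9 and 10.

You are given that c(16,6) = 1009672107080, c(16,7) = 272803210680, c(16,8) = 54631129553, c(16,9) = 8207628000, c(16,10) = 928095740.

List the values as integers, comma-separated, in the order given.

[17] T[17,7]:16*272803210680+1009672107080=5374523477960 · T[17,8]:16*54631129553+272803210680=1146901283528 · T[17,9]:16*8207628000+54631129553=185953177553 · T[17,10]:16*928095740+8207628000=23057159840
[18] T[18,8]:17*1146901283528+5374523477960=24871845297936 · T[18,9]:17*185953177553+1146901283528=4308105301929 · T[18,10]:17*23057159840+185953177553=577924894833
[19] T[19,9]:18*4308105301929+24871845297936=102417740732658 · T[19,10]:18*577924894833+4308105301929=14710753408923
Read c(19,9) = 102417740732658, c(19,10) = 14710753408923.

102417740732658, 14710753408923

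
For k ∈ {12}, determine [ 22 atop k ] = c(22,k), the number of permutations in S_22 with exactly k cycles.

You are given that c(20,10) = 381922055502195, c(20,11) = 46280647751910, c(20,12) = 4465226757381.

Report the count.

row 21: T[21][11]=20·46280647751910+381922055502195=1307535010540395  T[21][12]=20·4465226757381+46280647751910=135585182899530
row 22: T[22][12]=21·135585182899530+1307535010540395=4154823851430525
Read c(22,12) = 4154823851430525.

4154823851430525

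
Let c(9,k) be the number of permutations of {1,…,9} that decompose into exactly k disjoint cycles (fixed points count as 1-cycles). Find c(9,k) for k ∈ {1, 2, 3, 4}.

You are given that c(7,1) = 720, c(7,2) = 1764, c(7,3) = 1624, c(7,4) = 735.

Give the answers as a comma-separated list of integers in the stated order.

r8: T_8,1=7×720+0=5040; T_8,2=7×1764+720=13068; T_8,3=7×1624+1764=13132; T_8,4=7×735+1624=6769
r9: T_9,1=8×5040+0=40320; T_9,2=8×13068+5040=109584; T_9,3=8×13132+13068=118124; T_9,4=8×6769+13132=67284
Read c(9,1) = 40320, c(9,2) = 109584, c(9,3) = 118124, c(9,4) = 67284.

40320, 109584, 118124, 67284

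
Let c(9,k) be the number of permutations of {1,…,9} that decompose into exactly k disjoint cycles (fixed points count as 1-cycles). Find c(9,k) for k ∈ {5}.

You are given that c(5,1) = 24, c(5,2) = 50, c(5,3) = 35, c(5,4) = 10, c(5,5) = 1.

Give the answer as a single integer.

22449

i=6: T(6,2)=24+5·50=274 | T(6,3)=50+5·35=225 | T(6,4)=35+5·10=85 | T(6,5)=10+5·1=15
i=7: T(7,3)=274+6·225=1624 | T(7,4)=225+6·85=735 | T(7,5)=85+6·15=175
i=8: T(8,4)=1624+7·735=6769 | T(8,5)=735+7·175=1960
i=9: T(9,5)=6769+8·1960=22449
Read c(9,5) = 22449.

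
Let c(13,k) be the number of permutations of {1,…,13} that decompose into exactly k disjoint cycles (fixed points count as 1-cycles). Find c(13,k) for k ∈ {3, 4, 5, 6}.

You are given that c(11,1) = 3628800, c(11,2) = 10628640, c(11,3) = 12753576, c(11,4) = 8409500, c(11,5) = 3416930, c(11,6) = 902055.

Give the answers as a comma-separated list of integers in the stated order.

@12  (12,2):10628640·11+3628800→120543840, (12,3):12753576·11+10628640→150917976, (12,4):8409500·11+12753576→105258076, (12,5):3416930·11+8409500→45995730, (12,6):902055·11+3416930→13339535
@13  (13,3):150917976·12+120543840→1931559552, (13,4):105258076·12+150917976→1414014888, (13,5):45995730·12+105258076→657206836, (13,6):13339535·12+45995730→206070150
Read c(13,3) = 1931559552, c(13,4) = 1414014888, c(13,5) = 657206836, c(13,6) = 206070150.

1931559552, 1414014888, 657206836, 206070150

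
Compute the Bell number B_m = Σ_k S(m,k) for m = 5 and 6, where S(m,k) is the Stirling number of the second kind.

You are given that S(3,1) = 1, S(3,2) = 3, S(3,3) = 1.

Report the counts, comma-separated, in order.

52, 203

row 4: T[4][1]=1·1+0=1  T[4][2]=2·3+1=7  T[4][3]=3·1+3=6  T[4][4]=4·0+1=1
row 5: T[5][1]=1·1+0=1  T[5][2]=2·7+1=15  T[5][3]=3·6+7=25  T[5][4]=4·1+6=10  T[5][5]=5·0+1=1
row 6: T[6][1]=1·1+0=1  T[6][2]=2·15+1=31  T[6][3]=3·25+15=90  T[6][4]=4·10+25=65  T[6][5]=5·1+10=15  T[6][6]=6·0+1=1
B_5 = ΣS(5,k) = 1+15+25+10+1 = 52
B_6 = ΣS(6,k) = 1+31+90+65+15+1 = 203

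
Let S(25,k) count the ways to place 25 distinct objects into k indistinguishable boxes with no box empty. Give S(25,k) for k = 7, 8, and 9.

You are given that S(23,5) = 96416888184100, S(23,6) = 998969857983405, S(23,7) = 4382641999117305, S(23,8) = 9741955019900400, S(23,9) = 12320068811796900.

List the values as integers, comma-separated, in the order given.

227832482998716310, 690223721118368580, 1167921451092973005

r24: T_24,6=6×998969857983405+96416888184100=6090236036084530; T_24,7=7×4382641999117305+998969857983405=31677463851804540; T_24,8=8×9741955019900400+4382641999117305=82318282158320505; T_24,9=9×12320068811796900+9741955019900400=120622574326072500
r25: T_25,7=7×31677463851804540+6090236036084530=227832482998716310; T_25,8=8×82318282158320505+31677463851804540=690223721118368580; T_25,9=9×120622574326072500+82318282158320505=1167921451092973005
Read S(25,7) = 227832482998716310, S(25,8) = 690223721118368580, S(25,9) = 1167921451092973005.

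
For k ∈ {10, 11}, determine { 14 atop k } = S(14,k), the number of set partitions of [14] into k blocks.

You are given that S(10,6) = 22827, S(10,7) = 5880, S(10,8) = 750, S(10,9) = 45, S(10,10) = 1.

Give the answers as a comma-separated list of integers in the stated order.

752752, 66066

r11: T_11,7=7×5880+22827=63987; T_11,8=8×750+5880=11880; T_11,9=9×45+750=1155; T_11,10=10×1+45=55; T_11,11=11×0+1=1
r12: T_12,8=8×11880+63987=159027; T_12,9=9×1155+11880=22275; T_12,10=10×55+1155=1705; T_12,11=11×1+55=66
r13: T_13,9=9×22275+159027=359502; T_13,10=10×1705+22275=39325; T_13,11=11×66+1705=2431
r14: T_14,10=10×39325+359502=752752; T_14,11=11×2431+39325=66066
Read S(14,10) = 752752, S(14,11) = 66066.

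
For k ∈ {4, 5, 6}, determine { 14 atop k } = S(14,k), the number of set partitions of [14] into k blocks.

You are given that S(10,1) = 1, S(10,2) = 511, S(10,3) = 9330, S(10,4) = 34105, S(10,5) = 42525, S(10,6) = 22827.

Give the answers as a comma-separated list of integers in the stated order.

[11] T[11,1]:1*1+0=1 · T[11,2]:2*511+1=1023 · T[11,3]:3*9330+511=28501 · T[11,4]:4*34105+9330=145750 · T[11,5]:5*42525+34105=246730 · T[11,6]:6*22827+42525=179487
[12] T[12,2]:2*1023+1=2047 · T[12,3]:3*28501+1023=86526 · T[12,4]:4*145750+28501=611501 · T[12,5]:5*246730+145750=1379400 · T[12,6]:6*179487+246730=1323652
[13] T[13,3]:3*86526+2047=261625 · T[13,4]:4*611501+86526=2532530 · T[13,5]:5*1379400+611501=7508501 · T[13,6]:6*1323652+1379400=9321312
[14] T[14,4]:4*2532530+261625=10391745 · T[14,5]:5*7508501+2532530=40075035 · T[14,6]:6*9321312+7508501=63436373
Read S(14,4) = 10391745, S(14,5) = 40075035, S(14,6) = 63436373.

10391745, 40075035, 63436373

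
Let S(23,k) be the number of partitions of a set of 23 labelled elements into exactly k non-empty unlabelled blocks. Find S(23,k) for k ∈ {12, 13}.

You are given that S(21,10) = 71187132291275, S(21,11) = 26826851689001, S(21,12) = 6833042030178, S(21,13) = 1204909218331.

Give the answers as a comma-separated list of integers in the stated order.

1672162773483930, 401282560341390

[22] T[22,11]:11*26826851689001+71187132291275=366282500870286 · T[22,12]:12*6833042030178+26826851689001=108823356051137 · T[22,13]:13*1204909218331+6833042030178=22496861868481
[23] T[23,12]:12*108823356051137+366282500870286=1672162773483930 · T[23,13]:13*22496861868481+108823356051137=401282560341390
Read S(23,12) = 1672162773483930, S(23,13) = 401282560341390.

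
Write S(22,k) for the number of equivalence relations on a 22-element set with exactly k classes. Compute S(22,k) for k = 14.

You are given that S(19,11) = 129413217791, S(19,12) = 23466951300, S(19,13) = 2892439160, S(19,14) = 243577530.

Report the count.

3295165281331

row 20: T[20][12]=12·23466951300+129413217791=411016633391  T[20][13]=13·2892439160+23466951300=61068660380  T[20][14]=14·243577530+2892439160=6302524580
row 21: T[21][13]=13·61068660380+411016633391=1204909218331  T[21][14]=14·6302524580+61068660380=149304004500
row 22: T[22][14]=14·149304004500+1204909218331=3295165281331
Read S(22,14) = 3295165281331.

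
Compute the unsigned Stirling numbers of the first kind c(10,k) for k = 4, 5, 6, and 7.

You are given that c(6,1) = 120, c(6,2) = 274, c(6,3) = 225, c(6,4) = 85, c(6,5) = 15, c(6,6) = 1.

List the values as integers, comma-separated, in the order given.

@7  (7,1):120·6+0→720, (7,2):274·6+120→1764, (7,3):225·6+274→1624, (7,4):85·6+225→735, (7,5):15·6+85→175, (7,6):1·6+15→21, (7,7):0·6+1→1
@8  (8,2):1764·7+720→13068, (8,3):1624·7+1764→13132, (8,4):735·7+1624→6769, (8,5):175·7+735→1960, (8,6):21·7+175→322, (8,7):1·7+21→28
@9  (9,3):13132·8+13068→118124, (9,4):6769·8+13132→67284, (9,5):1960·8+6769→22449, (9,6):322·8+1960→4536, (9,7):28·8+322→546
@10  (10,4):67284·9+118124→723680, (10,5):22449·9+67284→269325, (10,6):4536·9+22449→63273, (10,7):546·9+4536→9450
Read c(10,4) = 723680, c(10,5) = 269325, c(10,6) = 63273, c(10,7) = 9450.

723680, 269325, 63273, 9450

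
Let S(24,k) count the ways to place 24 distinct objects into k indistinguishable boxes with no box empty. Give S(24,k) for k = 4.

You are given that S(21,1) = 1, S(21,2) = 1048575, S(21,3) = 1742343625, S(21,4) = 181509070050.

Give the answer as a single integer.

[22] T[22,2]:2*1048575+1=2097151 · T[22,3]:3*1742343625+1048575=5228079450 · T[22,4]:4*181509070050+1742343625=727778623825
[23] T[23,3]:3*5228079450+2097151=15686335501 · T[23,4]:4*727778623825+5228079450=2916342574750
[24] T[24,4]:4*2916342574750+15686335501=11681056634501
Read S(24,4) = 11681056634501.

11681056634501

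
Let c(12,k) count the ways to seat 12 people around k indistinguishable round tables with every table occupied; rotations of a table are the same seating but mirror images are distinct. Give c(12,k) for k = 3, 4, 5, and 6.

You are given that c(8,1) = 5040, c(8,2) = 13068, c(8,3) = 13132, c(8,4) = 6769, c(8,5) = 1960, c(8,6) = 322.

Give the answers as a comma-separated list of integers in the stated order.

150917976, 105258076, 45995730, 13339535

[9] T[9,1]:8*5040+0=40320 · T[9,2]:8*13068+5040=109584 · T[9,3]:8*13132+13068=118124 · T[9,4]:8*6769+13132=67284 · T[9,5]:8*1960+6769=22449 · T[9,6]:8*322+1960=4536
[10] T[10,1]:9*40320+0=362880 · T[10,2]:9*109584+40320=1026576 · T[10,3]:9*118124+109584=1172700 · T[10,4]:9*67284+118124=723680 · T[10,5]:9*22449+67284=269325 · T[10,6]:9*4536+22449=63273
[11] T[11,2]:10*1026576+362880=10628640 · T[11,3]:10*1172700+1026576=12753576 · T[11,4]:10*723680+1172700=8409500 · T[11,5]:10*269325+723680=3416930 · T[11,6]:10*63273+269325=902055
[12] T[12,3]:11*12753576+10628640=150917976 · T[12,4]:11*8409500+12753576=105258076 · T[12,5]:11*3416930+8409500=45995730 · T[12,6]:11*902055+3416930=13339535
Read c(12,3) = 150917976, c(12,4) = 105258076, c(12,5) = 45995730, c(12,6) = 13339535.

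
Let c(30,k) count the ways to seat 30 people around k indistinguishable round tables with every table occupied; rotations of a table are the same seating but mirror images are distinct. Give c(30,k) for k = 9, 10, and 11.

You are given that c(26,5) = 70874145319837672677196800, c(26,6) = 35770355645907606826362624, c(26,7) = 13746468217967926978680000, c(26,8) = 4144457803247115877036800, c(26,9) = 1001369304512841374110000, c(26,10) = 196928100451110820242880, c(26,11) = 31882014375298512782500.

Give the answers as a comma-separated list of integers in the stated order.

r27: T_27,6=26×35770355645907606826362624+70874145319837672677196800=1000903392113435450162625024; T_27,7=26×13746468217967926978680000+35770355645907606826362624=393178529313073708272042624; T_27,8=26×4144457803247115877036800+13746468217967926978680000=121502371102392939781636800; T_27,9=26×1001369304512841374110000+4144457803247115877036800=30180059720580991603896800; T_27,10=26×196928100451110820242880+1001369304512841374110000=6121499916241722700424880; T_27,11=26×31882014375298512782500+196928100451110820242880=1025860474208872152587880
r28: T_28,7=27×393178529313073708272042624+1000903392113435450162625024=11616723683566425573507775872; T_28,8=27×121502371102392939781636800+393178529313073708272042624=3673742549077683082376236224; T_28,9=27×30180059720580991603896800+121502371102392939781636800=936363983558079713086850400; T_28,10=27×6121499916241722700424880+30180059720580991603896800=195460557459107504515368560; T_28,11=27×1025860474208872152587880+6121499916241722700424880=33819732719881270820297640
r29: T_29,8=28×3673742549077683082376236224+11616723683566425573507775872=114481515057741551880042390144; T_29,9=28×936363983558079713086850400+3673742549077683082376236224=29891934088703915048808047424; T_29,10=28×195460557459107504515368560+936363983558079713086850400=6409259592413089839517170080; T_29,11=28×33819732719881270820297640+195460557459107504515368560=1142413073615783087483702480
r30: T_30,9=29×29891934088703915048808047424+114481515057741551880042390144=981347603630155088295475765440; T_30,10=29×6409259592413089839517170080+29891934088703915048808047424=215760462268683520394805979744; T_30,11=29×1142413073615783087483702480+6409259592413089839517170080=39539238727270799376544542000
Read c(30,9) = 981347603630155088295475765440, c(30,10) = 215760462268683520394805979744, c(30,11) = 39539238727270799376544542000.

981347603630155088295475765440, 215760462268683520394805979744, 39539238727270799376544542000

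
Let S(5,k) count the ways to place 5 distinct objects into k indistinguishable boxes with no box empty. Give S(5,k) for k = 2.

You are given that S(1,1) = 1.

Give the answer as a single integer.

15

row 2: T[2][1]=1·1+0=1  T[2][2]=2·0+1=1
row 3: T[3][1]=1·1+0=1  T[3][2]=2·1+1=3
row 4: T[4][1]=1·1+0=1  T[4][2]=2·3+1=7
row 5: T[5][2]=2·7+1=15
Read S(5,2) = 15.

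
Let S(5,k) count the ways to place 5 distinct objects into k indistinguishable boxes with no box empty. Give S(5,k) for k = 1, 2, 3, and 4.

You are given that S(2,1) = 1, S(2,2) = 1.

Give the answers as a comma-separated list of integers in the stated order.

1, 15, 25, 10

i=3: T(3,1)=0+1·1=1 | T(3,2)=1+2·1=3 | T(3,3)=1+3·0=1
i=4: T(4,1)=0+1·1=1 | T(4,2)=1+2·3=7 | T(4,3)=3+3·1=6 | T(4,4)=1+4·0=1
i=5: T(5,1)=0+1·1=1 | T(5,2)=1+2·7=15 | T(5,3)=7+3·6=25 | T(5,4)=6+4·1=10
Read S(5,1) = 1, S(5,2) = 15, S(5,3) = 25, S(5,4) = 10.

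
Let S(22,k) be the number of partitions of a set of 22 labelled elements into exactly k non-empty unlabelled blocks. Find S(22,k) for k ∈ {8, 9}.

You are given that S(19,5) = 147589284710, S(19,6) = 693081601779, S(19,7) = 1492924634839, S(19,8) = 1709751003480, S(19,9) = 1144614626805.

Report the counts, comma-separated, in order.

1142399079991620, 1241963303533920

[20] T[20,6]:6*693081601779+147589284710=4306078895384 · T[20,7]:7*1492924634839+693081601779=11143554045652 · T[20,8]:8*1709751003480+1492924634839=15170932662679 · T[20,9]:9*1144614626805+1709751003480=12011282644725
[21] T[21,7]:7*11143554045652+4306078895384=82310957214948 · T[21,8]:8*15170932662679+11143554045652=132511015347084 · T[21,9]:9*12011282644725+15170932662679=123272476465204
[22] T[22,8]:8*132511015347084+82310957214948=1142399079991620 · T[22,9]:9*123272476465204+132511015347084=1241963303533920
Read S(22,8) = 1142399079991620, S(22,9) = 1241963303533920.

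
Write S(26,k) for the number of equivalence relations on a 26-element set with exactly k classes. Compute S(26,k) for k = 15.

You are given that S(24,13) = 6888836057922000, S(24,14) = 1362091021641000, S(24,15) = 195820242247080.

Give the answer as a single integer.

90449030191104000

r25: T_25,14=14×1362091021641000+6888836057922000=25958110360896000; T_25,15=15×195820242247080+1362091021641000=4299394655347200
r26: T_26,15=15×4299394655347200+25958110360896000=90449030191104000
Read S(26,15) = 90449030191104000.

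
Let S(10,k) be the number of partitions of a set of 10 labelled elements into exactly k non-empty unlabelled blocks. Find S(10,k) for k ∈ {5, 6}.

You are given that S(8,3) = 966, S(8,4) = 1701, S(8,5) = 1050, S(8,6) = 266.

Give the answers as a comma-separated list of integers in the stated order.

42525, 22827

@9  (9,4):1701·4+966→7770, (9,5):1050·5+1701→6951, (9,6):266·6+1050→2646
@10  (10,5):6951·5+7770→42525, (10,6):2646·6+6951→22827
Read S(10,5) = 42525, S(10,6) = 22827.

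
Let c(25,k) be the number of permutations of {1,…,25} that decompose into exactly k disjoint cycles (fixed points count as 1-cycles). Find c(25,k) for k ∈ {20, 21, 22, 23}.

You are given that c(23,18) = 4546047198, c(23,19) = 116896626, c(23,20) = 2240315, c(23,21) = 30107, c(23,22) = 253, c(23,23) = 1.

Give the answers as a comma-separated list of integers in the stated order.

row 24: T[24][19]=23·116896626+4546047198=7234669596  T[24][20]=23·2240315+116896626=168423871  T[24][21]=23·30107+2240315=2932776  T[24][22]=23·253+30107=35926  T[24][23]=23·1+253=276
row 25: T[25][20]=24·168423871+7234669596=11276842500  T[25][21]=24·2932776+168423871=238810495  T[25][22]=24·35926+2932776=3795000  T[25][23]=24·276+35926=42550
Read c(25,20) = 11276842500, c(25,21) = 238810495, c(25,22) = 3795000, c(25,23) = 42550.

11276842500, 238810495, 3795000, 42550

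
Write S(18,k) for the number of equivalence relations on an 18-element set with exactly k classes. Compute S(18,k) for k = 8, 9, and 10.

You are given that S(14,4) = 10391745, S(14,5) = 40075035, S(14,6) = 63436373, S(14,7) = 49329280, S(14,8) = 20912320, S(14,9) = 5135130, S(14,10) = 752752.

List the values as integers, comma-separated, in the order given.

189036065010, 106175395755, 37112163803

@15  (15,5):40075035·5+10391745→210766920, (15,6):63436373·6+40075035→420693273, (15,7):49329280·7+63436373→408741333, (15,8):20912320·8+49329280→216627840, (15,9):5135130·9+20912320→67128490, (15,10):752752·10+5135130→12662650
@16  (16,6):420693273·6+210766920→2734926558, (16,7):408741333·7+420693273→3281882604, (16,8):216627840·8+408741333→2141764053, (16,9):67128490·9+216627840→820784250, (16,10):12662650·10+67128490→193754990
@17  (17,7):3281882604·7+2734926558→25708104786, (17,8):2141764053·8+3281882604→20415995028, (17,9):820784250·9+2141764053→9528822303, (17,10):193754990·10+820784250→2758334150
@18  (18,8):20415995028·8+25708104786→189036065010, (18,9):9528822303·9+20415995028→106175395755, (18,10):2758334150·10+9528822303→37112163803
Read S(18,8) = 189036065010, S(18,9) = 106175395755, S(18,10) = 37112163803.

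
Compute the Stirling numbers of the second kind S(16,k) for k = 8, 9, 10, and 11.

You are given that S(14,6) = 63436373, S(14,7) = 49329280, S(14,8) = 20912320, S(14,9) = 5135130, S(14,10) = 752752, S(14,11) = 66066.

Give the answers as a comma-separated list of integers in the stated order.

2141764053, 820784250, 193754990, 28936908

i=15: T(15,7)=63436373+7·49329280=408741333 | T(15,8)=49329280+8·20912320=216627840 | T(15,9)=20912320+9·5135130=67128490 | T(15,10)=5135130+10·752752=12662650 | T(15,11)=752752+11·66066=1479478
i=16: T(16,8)=408741333+8·216627840=2141764053 | T(16,9)=216627840+9·67128490=820784250 | T(16,10)=67128490+10·12662650=193754990 | T(16,11)=12662650+11·1479478=28936908
Read S(16,8) = 2141764053, S(16,9) = 820784250, S(16,10) = 193754990, S(16,11) = 28936908.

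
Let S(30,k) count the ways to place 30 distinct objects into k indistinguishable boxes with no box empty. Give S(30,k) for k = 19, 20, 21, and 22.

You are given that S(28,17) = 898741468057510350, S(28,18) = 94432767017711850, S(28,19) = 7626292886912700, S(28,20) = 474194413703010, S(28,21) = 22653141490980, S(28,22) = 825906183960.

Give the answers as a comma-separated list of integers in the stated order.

7145845579888333500, 581535955088511150, 37058299246258290, 1848018090851790

[29] T[29,18]:18*94432767017711850+898741468057510350=2598531274376323650 · T[29,19]:19*7626292886912700+94432767017711850=239332331869053150 · T[29,20]:20*474194413703010+7626292886912700=17110181160972900 · T[29,21]:21*22653141490980+474194413703010=949910385013590 · T[29,22]:22*825906183960+22653141490980=40823077538100
[30] T[30,19]:19*239332331869053150+2598531274376323650=7145845579888333500 · T[30,20]:20*17110181160972900+239332331869053150=581535955088511150 · T[30,21]:21*949910385013590+17110181160972900=37058299246258290 · T[30,22]:22*40823077538100+949910385013590=1848018090851790
Read S(30,19) = 7145845579888333500, S(30,20) = 581535955088511150, S(30,21) = 37058299246258290, S(30,22) = 1848018090851790.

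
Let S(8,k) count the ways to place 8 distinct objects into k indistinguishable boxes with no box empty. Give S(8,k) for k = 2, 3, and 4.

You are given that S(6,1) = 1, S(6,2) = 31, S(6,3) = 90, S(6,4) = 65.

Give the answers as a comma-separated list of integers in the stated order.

127, 966, 1701

@7  (7,1):1·1+0→1, (7,2):31·2+1→63, (7,3):90·3+31→301, (7,4):65·4+90→350
@8  (8,2):63·2+1→127, (8,3):301·3+63→966, (8,4):350·4+301→1701
Read S(8,2) = 127, S(8,3) = 966, S(8,4) = 1701.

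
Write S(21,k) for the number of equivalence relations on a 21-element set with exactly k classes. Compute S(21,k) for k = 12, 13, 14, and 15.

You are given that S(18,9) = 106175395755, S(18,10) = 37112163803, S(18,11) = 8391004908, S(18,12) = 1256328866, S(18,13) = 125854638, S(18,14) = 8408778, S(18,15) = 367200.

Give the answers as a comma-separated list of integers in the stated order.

6833042030178, 1204909218331, 149304004500, 13087462580

row 19: T[19][10]=10·37112163803+106175395755=477297033785  T[19][11]=11·8391004908+37112163803=129413217791  T[19][12]=12·1256328866+8391004908=23466951300  T[19][13]=13·125854638+1256328866=2892439160  T[19][14]=14·8408778+125854638=243577530  T[19][15]=15·367200+8408778=13916778
row 20: T[20][11]=11·129413217791+477297033785=1900842429486  T[20][12]=12·23466951300+129413217791=411016633391  T[20][13]=13·2892439160+23466951300=61068660380  T[20][14]=14·243577530+2892439160=6302524580  T[20][15]=15·13916778+243577530=452329200
row 21: T[21][12]=12·411016633391+1900842429486=6833042030178  T[21][13]=13·61068660380+411016633391=1204909218331  T[21][14]=14·6302524580+61068660380=149304004500  T[21][15]=15·452329200+6302524580=13087462580
Read S(21,12) = 6833042030178, S(21,13) = 1204909218331, S(21,14) = 149304004500, S(21,15) = 13087462580.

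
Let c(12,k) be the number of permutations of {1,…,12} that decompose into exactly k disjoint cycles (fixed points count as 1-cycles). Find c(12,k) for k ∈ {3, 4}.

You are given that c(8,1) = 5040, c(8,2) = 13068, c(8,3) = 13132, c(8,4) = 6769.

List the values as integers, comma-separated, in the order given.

150917976, 105258076

row 9: T[9][1]=8·5040+0=40320  T[9][2]=8·13068+5040=109584  T[9][3]=8·13132+13068=118124  T[9][4]=8·6769+13132=67284
row 10: T[10][1]=9·40320+0=362880  T[10][2]=9·109584+40320=1026576  T[10][3]=9·118124+109584=1172700  T[10][4]=9·67284+118124=723680
row 11: T[11][2]=10·1026576+362880=10628640  T[11][3]=10·1172700+1026576=12753576  T[11][4]=10·723680+1172700=8409500
row 12: T[12][3]=11·12753576+10628640=150917976  T[12][4]=11·8409500+12753576=105258076
Read c(12,3) = 150917976, c(12,4) = 105258076.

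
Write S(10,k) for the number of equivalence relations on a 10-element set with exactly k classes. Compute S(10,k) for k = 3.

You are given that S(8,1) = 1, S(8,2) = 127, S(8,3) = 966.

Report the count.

row 9: T[9][2]=2·127+1=255  T[9][3]=3·966+127=3025
row 10: T[10][3]=3·3025+255=9330
Read S(10,3) = 9330.

9330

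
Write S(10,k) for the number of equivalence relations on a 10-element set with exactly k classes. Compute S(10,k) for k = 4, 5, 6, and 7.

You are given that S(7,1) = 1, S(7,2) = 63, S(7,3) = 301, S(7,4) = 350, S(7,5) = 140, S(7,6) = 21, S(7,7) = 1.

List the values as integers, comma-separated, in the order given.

r8: T_8,2=2×63+1=127; T_8,3=3×301+63=966; T_8,4=4×350+301=1701; T_8,5=5×140+350=1050; T_8,6=6×21+140=266; T_8,7=7×1+21=28
r9: T_9,3=3×966+127=3025; T_9,4=4×1701+966=7770; T_9,5=5×1050+1701=6951; T_9,6=6×266+1050=2646; T_9,7=7×28+266=462
r10: T_10,4=4×7770+3025=34105; T_10,5=5×6951+7770=42525; T_10,6=6×2646+6951=22827; T_10,7=7×462+2646=5880
Read S(10,4) = 34105, S(10,5) = 42525, S(10,6) = 22827, S(10,7) = 5880.

34105, 42525, 22827, 5880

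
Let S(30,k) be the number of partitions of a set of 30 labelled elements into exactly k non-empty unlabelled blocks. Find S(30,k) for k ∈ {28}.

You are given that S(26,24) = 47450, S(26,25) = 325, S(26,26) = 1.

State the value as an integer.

i=27: T(27,25)=47450+25·325=55575 | T(27,26)=325+26·1=351 | T(27,27)=1+27·0=1
i=28: T(28,26)=55575+26·351=64701 | T(28,27)=351+27·1=378 | T(28,28)=1+28·0=1
i=29: T(29,27)=64701+27·378=74907 | T(29,28)=378+28·1=406
i=30: T(30,28)=74907+28·406=86275
Read S(30,28) = 86275.

86275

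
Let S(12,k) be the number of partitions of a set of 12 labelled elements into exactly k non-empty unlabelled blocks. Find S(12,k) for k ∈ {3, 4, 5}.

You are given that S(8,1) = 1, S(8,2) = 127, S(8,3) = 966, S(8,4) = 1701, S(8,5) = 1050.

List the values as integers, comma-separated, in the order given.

r9: T_9,1=1×1+0=1; T_9,2=2×127+1=255; T_9,3=3×966+127=3025; T_9,4=4×1701+966=7770; T_9,5=5×1050+1701=6951
r10: T_10,1=1×1+0=1; T_10,2=2×255+1=511; T_10,3=3×3025+255=9330; T_10,4=4×7770+3025=34105; T_10,5=5×6951+7770=42525
r11: T_11,2=2×511+1=1023; T_11,3=3×9330+511=28501; T_11,4=4×34105+9330=145750; T_11,5=5×42525+34105=246730
r12: T_12,3=3×28501+1023=86526; T_12,4=4×145750+28501=611501; T_12,5=5×246730+145750=1379400
Read S(12,3) = 86526, S(12,4) = 611501, S(12,5) = 1379400.

86526, 611501, 1379400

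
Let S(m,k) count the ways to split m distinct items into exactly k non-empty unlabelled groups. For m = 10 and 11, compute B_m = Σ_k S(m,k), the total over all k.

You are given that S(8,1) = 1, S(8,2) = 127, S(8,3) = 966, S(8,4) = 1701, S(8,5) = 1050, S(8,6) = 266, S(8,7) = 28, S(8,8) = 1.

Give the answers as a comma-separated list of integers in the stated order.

i=9: T(9,1)=0+1·1=1 | T(9,2)=1+2·127=255 | T(9,3)=127+3·966=3025 | T(9,4)=966+4·1701=7770 | T(9,5)=1701+5·1050=6951 | T(9,6)=1050+6·266=2646 | T(9,7)=266+7·28=462 | T(9,8)=28+8·1=36 | T(9,9)=1+9·0=1
i=10: T(10,1)=0+1·1=1 | T(10,2)=1+2·255=511 | T(10,3)=255+3·3025=9330 | T(10,4)=3025+4·7770=34105 | T(10,5)=7770+5·6951=42525 | T(10,6)=6951+6·2646=22827 | T(10,7)=2646+7·462=5880 | T(10,8)=462+8·36=750 | T(10,9)=36+9·1=45 | T(10,10)=1+10·0=1
i=11: T(11,1)=0+1·1=1 | T(11,2)=1+2·511=1023 | T(11,3)=511+3·9330=28501 | T(11,4)=9330+4·34105=145750 | T(11,5)=34105+5·42525=246730 | T(11,6)=42525+6·22827=179487 | T(11,7)=22827+7·5880=63987 | T(11,8)=5880+8·750=11880 | T(11,9)=750+9·45=1155 | T(11,10)=45+10·1=55 | T(11,11)=1+11·0=1
B_10 = ΣS(10,k) = 1+511+9330+34105+42525+22827+5880+750+45+1 = 115975
B_11 = ΣS(11,k) = 1+1023+28501+145750+246730+179487+63987+11880+1155+55+1 = 678570

115975, 678570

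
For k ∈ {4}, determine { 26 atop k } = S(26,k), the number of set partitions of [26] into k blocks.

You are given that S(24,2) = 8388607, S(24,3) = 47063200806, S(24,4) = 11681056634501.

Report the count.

[25] T[25,3]:3*47063200806+8388607=141197991025 · T[25,4]:4*11681056634501+47063200806=46771289738810
[26] T[26,4]:4*46771289738810+141197991025=187226356946265
Read S(26,4) = 187226356946265.

187226356946265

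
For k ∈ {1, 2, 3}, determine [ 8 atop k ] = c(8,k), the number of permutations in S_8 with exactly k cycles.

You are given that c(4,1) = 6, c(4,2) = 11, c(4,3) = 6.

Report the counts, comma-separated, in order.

5040, 13068, 13132

row 5: T[5][1]=4·6+0=24  T[5][2]=4·11+6=50  T[5][3]=4·6+11=35
row 6: T[6][1]=5·24+0=120  T[6][2]=5·50+24=274  T[6][3]=5·35+50=225
row 7: T[7][1]=6·120+0=720  T[7][2]=6·274+120=1764  T[7][3]=6·225+274=1624
row 8: T[8][1]=7·720+0=5040  T[8][2]=7·1764+720=13068  T[8][3]=7·1624+1764=13132
Read c(8,1) = 5040, c(8,2) = 13068, c(8,3) = 13132.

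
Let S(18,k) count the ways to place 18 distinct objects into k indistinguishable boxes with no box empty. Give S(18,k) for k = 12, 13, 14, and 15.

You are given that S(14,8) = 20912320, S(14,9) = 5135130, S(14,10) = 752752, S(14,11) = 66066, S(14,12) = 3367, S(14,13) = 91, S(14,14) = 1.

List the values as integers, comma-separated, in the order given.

i=15: T(15,9)=20912320+9·5135130=67128490 | T(15,10)=5135130+10·752752=12662650 | T(15,11)=752752+11·66066=1479478 | T(15,12)=66066+12·3367=106470 | T(15,13)=3367+13·91=4550 | T(15,14)=91+14·1=105 | T(15,15)=1+15·0=1
i=16: T(16,10)=67128490+10·12662650=193754990 | T(16,11)=12662650+11·1479478=28936908 | T(16,12)=1479478+12·106470=2757118 | T(16,13)=106470+13·4550=165620 | T(16,14)=4550+14·105=6020 | T(16,15)=105+15·1=120
i=17: T(17,11)=193754990+11·28936908=512060978 | T(17,12)=28936908+12·2757118=62022324 | T(17,13)=2757118+13·165620=4910178 | T(17,14)=165620+14·6020=249900 | T(17,15)=6020+15·120=7820
i=18: T(18,12)=512060978+12·62022324=1256328866 | T(18,13)=62022324+13·4910178=125854638 | T(18,14)=4910178+14·249900=8408778 | T(18,15)=249900+15·7820=367200
Read S(18,12) = 1256328866, S(18,13) = 125854638, S(18,14) = 8408778, S(18,15) = 367200.

1256328866, 125854638, 8408778, 367200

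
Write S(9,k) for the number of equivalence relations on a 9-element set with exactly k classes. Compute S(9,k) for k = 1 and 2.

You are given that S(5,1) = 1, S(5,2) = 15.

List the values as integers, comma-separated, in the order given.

1, 255

@6  (6,1):1·1+0→1, (6,2):15·2+1→31
@7  (7,1):1·1+0→1, (7,2):31·2+1→63
@8  (8,1):1·1+0→1, (8,2):63·2+1→127
@9  (9,1):1·1+0→1, (9,2):127·2+1→255
Read S(9,1) = 1, S(9,2) = 255.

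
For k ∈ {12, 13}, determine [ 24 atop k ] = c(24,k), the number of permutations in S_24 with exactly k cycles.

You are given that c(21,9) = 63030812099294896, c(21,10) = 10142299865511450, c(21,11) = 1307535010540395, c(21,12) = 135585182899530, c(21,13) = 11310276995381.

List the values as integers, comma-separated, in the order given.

i=22: T(22,10)=63030812099294896+21·10142299865511450=276019109275035346 | T(22,11)=10142299865511450+21·1307535010540395=37600535086859745 | T(22,12)=1307535010540395+21·135585182899530=4154823851430525 | T(22,13)=135585182899530+21·11310276995381=373100999802531
i=23: T(23,11)=276019109275035346+22·37600535086859745=1103230881185949736 | T(23,12)=37600535086859745+22·4154823851430525=129006659818331295 | T(23,13)=4154823851430525+22·373100999802531=12363045847086207
i=24: T(24,12)=1103230881185949736+23·129006659818331295=4070384057007569521 | T(24,13)=129006659818331295+23·12363045847086207=413356714301314056
Read c(24,12) = 4070384057007569521, c(24,13) = 413356714301314056.

4070384057007569521, 413356714301314056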